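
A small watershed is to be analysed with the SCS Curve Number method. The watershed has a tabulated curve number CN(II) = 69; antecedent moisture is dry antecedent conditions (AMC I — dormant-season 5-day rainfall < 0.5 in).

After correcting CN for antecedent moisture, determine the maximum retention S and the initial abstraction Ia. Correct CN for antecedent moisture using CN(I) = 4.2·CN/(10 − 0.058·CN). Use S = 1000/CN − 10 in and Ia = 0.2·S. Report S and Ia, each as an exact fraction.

CN(I) from CN(II)=69: (4.2·69)/(10 − 0.058·69) = 144900/2999 ≈ 48.316
Max retention: S = 1000/(144900/2999) − 10 = 15500/1449 in (≈ 10.697 in)
Initial abstraction Ia = S/5 = (15500/1449)/5 = 3100/1449 ≈ 2.139 in

S = 15500/1449 in ≈ 10.697 in; Ia = 3100/1449 in ≈ 2.139 in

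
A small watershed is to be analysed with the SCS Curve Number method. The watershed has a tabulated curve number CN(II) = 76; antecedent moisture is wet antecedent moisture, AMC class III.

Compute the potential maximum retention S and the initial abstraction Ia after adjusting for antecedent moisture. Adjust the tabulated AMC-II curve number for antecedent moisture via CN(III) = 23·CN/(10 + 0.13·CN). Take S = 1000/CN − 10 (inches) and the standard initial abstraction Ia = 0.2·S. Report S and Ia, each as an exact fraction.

Adjust CN=76 to AMC III: 23·76/(10 + 0.13·76) → 1748 ÷ (497/25) = 43700/497 ≈ 87.928
Max retention: S = 1000/(43700/497) − 10 = 600/437 in (≈ 1.373 in)
Ia = 0.2S: 0.2·1.373 = 0.275 in (exactly 120/437)

S = 600/437 in ≈ 1.373 in; Ia = 120/437 in ≈ 0.275 in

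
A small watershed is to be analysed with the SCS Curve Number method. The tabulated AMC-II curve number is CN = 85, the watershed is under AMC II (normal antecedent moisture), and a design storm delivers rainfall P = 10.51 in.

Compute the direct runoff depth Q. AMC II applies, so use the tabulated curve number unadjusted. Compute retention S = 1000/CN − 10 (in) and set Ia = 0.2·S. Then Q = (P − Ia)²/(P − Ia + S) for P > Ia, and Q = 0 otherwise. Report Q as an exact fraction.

Q = 298149289/34453900 in ≈ 8.654 in

CN(II) = 85; AMC II needs no correction.
Retention S: 1000/CN − 10 with CN=85.000 → S = 30/17 ≈ 1.765 in
Initial abstraction Ia = S/5 = (30/17)/5 = 6/17 ≈ 0.353 in
Since P=10.510 > Ia=0.353: effective rainfall P−Ia = 17267/1700 in
Q: (17267/1700)² ÷ (20267/1700) = 298149289/34453900 in (≈ 8.654 in)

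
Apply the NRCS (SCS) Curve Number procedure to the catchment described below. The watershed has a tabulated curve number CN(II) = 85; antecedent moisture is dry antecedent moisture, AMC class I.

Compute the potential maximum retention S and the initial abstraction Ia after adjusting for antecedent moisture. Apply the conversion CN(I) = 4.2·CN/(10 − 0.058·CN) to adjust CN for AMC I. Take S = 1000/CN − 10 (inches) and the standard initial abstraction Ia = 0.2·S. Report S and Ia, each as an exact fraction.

Adjust CN=85 to AMC I: 4.2·85/(10 − 0.058·85) → 357 ÷ (507/100) = 11900/169 ≈ 70.414
Retention S: 1000/CN − 10 with CN=70.414 → S = 500/119 ≈ 4.202 in
Ia = 0.2·(500/119) = 100/119 in ≈ 0.840 in

S = 500/119 in ≈ 4.202 in; Ia = 100/119 in ≈ 0.840 in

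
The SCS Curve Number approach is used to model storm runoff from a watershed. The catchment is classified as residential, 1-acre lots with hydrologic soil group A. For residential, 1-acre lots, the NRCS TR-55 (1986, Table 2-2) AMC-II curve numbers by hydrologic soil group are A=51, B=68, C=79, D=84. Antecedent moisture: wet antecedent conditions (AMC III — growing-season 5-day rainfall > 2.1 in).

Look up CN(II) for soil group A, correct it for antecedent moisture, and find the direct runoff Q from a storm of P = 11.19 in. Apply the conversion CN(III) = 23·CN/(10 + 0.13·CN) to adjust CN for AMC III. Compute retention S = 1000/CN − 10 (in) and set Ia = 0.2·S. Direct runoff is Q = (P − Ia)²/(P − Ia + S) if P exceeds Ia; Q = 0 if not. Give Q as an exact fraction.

Q = 1475221580569/199948055100 in ≈ 7.378 in

NRCS table: residential, 1-acre lots, soil group A → CN(II) = 51
Wet (AMC III): CN(III) = 23·51/(10 + 0.13·51) = 1173/(1663/100) = 117300/1663 ≈ 70.535
Retention S: 1000/CN − 10 with CN=70.535 → S = 4900/1173 ≈ 4.177 in
Ia = 0.2·(4900/1173) = 980/1173 in ≈ 0.835 in
P − Ia = 11.190 − 0.835 = 1214587/117300 ≈ 10.355 in (> 0, runoff occurs)
Runoff Q = (P−Ia)²/(P−Ia+S) = (10.355)²/(10.355+4.177) = 1475221580569/199948055100 ≈ 7.378 in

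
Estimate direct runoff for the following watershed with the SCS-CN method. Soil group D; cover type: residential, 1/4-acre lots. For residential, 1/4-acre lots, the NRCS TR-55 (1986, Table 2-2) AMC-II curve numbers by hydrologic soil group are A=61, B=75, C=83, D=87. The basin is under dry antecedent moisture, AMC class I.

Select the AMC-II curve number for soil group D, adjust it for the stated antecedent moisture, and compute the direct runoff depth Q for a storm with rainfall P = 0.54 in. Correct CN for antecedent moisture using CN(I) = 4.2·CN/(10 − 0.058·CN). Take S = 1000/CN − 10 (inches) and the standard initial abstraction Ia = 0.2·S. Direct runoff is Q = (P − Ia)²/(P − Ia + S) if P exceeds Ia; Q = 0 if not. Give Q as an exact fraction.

Q = 0 in ≈ 0.000 in

NRCS table: residential, 1/4-acre lots, soil group D → CN(II) = 87
CN(I) from CN(II)=87: (4.2·87)/(10 − 0.058·87) = 182700/2477 ≈ 73.759
Max retention: S = 1000/(182700/2477) − 10 = 6500/1827 in (≈ 3.558 in)
Ia = 0.2·(6500/1827) = 1300/1827 in ≈ 0.712 in
P = 0.540 ≤ Ia = 0.712 in: entire storm abstracted, Q = 0.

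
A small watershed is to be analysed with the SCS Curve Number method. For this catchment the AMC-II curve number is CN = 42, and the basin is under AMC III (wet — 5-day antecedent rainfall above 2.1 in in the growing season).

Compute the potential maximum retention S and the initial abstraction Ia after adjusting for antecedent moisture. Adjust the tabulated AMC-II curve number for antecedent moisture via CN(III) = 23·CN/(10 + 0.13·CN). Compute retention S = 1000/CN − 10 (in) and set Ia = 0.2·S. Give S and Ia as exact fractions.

S = 2900/483 in ≈ 6.004 in; Ia = 580/483 in ≈ 1.201 in

Wet (AMC III): CN(III) = 23·42/(10 + 0.13·42) = 966/(773/50) = 48300/773 ≈ 62.484
Max retention: S = 1000/(48300/773) − 10 = 2900/483 in (≈ 6.004 in)
Ia = 0.2S: 0.2·6.004 = 1.201 in (exactly 580/483)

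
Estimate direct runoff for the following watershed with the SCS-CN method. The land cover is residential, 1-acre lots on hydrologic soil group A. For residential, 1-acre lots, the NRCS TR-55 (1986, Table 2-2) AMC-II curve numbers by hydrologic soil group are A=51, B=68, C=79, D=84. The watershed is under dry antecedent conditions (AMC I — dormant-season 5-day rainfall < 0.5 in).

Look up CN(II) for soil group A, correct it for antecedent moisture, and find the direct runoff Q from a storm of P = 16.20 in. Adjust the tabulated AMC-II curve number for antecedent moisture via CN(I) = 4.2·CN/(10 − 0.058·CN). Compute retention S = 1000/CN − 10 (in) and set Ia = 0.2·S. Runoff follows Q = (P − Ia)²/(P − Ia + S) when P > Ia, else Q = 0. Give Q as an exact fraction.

Q = 79085449/20190645 in ≈ 3.917 in

NRCS table: residential, 1-acre lots, soil group A → CN(II) = 51
CN(I) from CN(II)=51: (4.2·51)/(10 − 0.058·51) = 15300/503 ≈ 30.417
Max retention: S = 1000/(15300/503) − 10 = 3500/153 in (≈ 22.876 in)
Initial abstraction Ia = S/5 = (3500/153)/5 = 700/153 ≈ 4.575 in
Excess rainfall: 16.200 − 4.575 = 11.625 in; P > Ia so Q > 0
Q: (8893/765)² ÷ (26393/765) = 79085449/20190645 in (≈ 3.917 in)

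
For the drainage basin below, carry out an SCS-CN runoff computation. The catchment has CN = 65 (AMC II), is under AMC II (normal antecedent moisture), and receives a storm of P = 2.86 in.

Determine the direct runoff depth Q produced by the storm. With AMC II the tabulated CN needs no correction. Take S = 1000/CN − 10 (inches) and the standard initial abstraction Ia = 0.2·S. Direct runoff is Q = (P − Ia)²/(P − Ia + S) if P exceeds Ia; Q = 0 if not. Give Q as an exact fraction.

Q = 1343281/3028350 in ≈ 0.444 in

CN(II) = 65; AMC II needs no correction.
Max retention: S = 1000/65 − 10 = 70/13 in (≈ 5.385 in)
Ia = 0.2S: 0.2·5.385 = 1.077 in (exactly 14/13)
Excess rainfall: 2.860 − 1.077 = 1.783 in; P > Ia so Q > 0
Q = (1159/650)²/((1159/650) + 70/13) = (1343281/422500)/(4659/650) = 1343281/3028350 in ≈ 0.444 in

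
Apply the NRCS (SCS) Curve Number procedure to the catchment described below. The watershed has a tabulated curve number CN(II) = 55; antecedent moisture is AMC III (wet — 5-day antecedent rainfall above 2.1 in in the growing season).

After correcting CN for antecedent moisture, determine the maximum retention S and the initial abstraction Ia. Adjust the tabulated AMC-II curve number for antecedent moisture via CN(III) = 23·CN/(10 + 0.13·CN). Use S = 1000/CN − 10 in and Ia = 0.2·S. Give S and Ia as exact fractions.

Adjust CN=55 to AMC III: 23·55/(10 + 0.13·55) → 1265 ÷ (343/20) = 25300/343 ≈ 73.761
Max retention: S = 1000/(25300/343) − 10 = 900/253 in (≈ 3.557 in)
Ia = 0.2S: 0.2·3.557 = 0.711 in (exactly 180/253)

S = 900/253 in ≈ 3.557 in; Ia = 180/253 in ≈ 0.711 in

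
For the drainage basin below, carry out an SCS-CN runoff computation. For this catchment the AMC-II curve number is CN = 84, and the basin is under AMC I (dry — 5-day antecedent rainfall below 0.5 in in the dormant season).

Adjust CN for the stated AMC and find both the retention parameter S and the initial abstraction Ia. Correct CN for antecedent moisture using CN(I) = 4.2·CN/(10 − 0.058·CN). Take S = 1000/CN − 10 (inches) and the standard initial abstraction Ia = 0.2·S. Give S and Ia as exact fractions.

Dry (AMC I): CN(I) = 4.2·84/(10 − 0.058·84) = (1764/5)/(641/125) = 44100/641 ≈ 68.799
Retention S: 1000/CN − 10 with CN=68.799 → S = 2000/441 ≈ 4.535 in
Ia = 0.2S: 0.2·4.535 = 0.907 in (exactly 400/441)

S = 2000/441 in ≈ 4.535 in; Ia = 400/441 in ≈ 0.907 in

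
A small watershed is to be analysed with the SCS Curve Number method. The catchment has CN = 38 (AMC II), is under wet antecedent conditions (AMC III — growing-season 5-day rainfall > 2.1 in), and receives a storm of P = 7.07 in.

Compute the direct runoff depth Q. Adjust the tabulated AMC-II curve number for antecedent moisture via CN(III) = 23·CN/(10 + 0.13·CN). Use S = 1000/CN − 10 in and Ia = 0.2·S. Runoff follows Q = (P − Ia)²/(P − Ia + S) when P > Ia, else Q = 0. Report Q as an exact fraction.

Wet (AMC III): CN(III) = 23·38/(10 + 0.13·38) = 874/(747/50) = 43700/747 ≈ 58.501
Max retention: S = 1000/(43700/747) − 10 = 3100/437 in (≈ 7.094 in)
Ia = 0.2·(3100/437) = 620/437 in ≈ 1.419 in
Excess rainfall: 7.070 − 1.419 = 5.651 in; P > Ia so Q > 0
Runoff Q = (P−Ia)²/(P−Ia+S) = (5.651)²/(5.651+7.094) = 60988747681/24339108300 ≈ 2.506 in

Q = 60988747681/24339108300 in ≈ 2.506 in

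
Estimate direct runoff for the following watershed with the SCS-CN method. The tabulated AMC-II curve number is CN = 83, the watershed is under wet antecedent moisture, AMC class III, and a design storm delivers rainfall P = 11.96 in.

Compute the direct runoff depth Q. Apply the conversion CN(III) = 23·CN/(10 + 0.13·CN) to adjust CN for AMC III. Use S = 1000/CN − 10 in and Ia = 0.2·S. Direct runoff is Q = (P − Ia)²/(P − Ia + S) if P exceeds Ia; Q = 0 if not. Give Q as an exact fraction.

Adjust CN=83 to AMC III: 23·83/(10 + 0.13·83) → 1909 ÷ (2079/100) = 190900/2079 ≈ 91.823
Retention S: 1000/CN − 10 with CN=91.823 → S = 1700/1909 ≈ 0.891 in
Initial abstraction Ia = S/5 = (1700/1909)/5 = 340/1909 ≈ 0.178 in
P − Ia = 11.960 − 0.178 = 562291/47725 ≈ 11.782 in (> 0, runoff occurs)
Q = (562291/47725)²/((562291/47725) + 1700/1909) = (316171168681/2277675625)/(604791/47725) = 316171168681/28863650475 in ≈ 10.954 in

Q = 316171168681/28863650475 in ≈ 10.954 in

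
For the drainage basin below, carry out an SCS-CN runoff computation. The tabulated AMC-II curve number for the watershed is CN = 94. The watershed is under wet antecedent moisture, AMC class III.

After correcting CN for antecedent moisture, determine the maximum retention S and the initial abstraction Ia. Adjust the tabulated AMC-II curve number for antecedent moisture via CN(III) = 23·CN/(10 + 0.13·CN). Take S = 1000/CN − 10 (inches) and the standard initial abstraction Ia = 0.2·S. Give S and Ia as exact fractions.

S = 300/1081 in ≈ 0.278 in; Ia = 60/1081 in ≈ 0.056 in

Adjust CN=94 to AMC III: 23·94/(10 + 0.13·94) → 2162 ÷ (1111/50) = 108100/1111 ≈ 97.300
Max retention: S = 1000/(108100/1111) − 10 = 300/1081 in (≈ 0.278 in)
Initial abstraction Ia = S/5 = (300/1081)/5 = 60/1081 ≈ 0.056 in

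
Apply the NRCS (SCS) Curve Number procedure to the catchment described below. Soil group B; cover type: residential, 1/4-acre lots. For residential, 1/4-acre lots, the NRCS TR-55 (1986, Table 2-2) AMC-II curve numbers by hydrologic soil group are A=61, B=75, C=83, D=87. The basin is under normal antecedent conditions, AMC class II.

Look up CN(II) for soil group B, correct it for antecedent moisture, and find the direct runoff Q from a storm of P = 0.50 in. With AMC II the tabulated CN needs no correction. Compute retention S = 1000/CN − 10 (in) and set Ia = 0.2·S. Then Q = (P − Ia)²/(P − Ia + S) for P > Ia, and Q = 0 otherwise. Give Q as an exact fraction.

NRCS table: residential, 1/4-acre lots, soil group B → CN(II) = 75
AMC II — tabulated CN = 75 applies directly.
Retention S: 1000/CN − 10 with CN=75.000 → S = 10/3 ≈ 3.333 in
Ia = 0.2S: 0.2·3.333 = 0.667 in (exactly 2/3)
P = 0.500 ≤ Ia = 0.667 in: entire storm abstracted, Q = 0.

Q = 0 in ≈ 0.000 in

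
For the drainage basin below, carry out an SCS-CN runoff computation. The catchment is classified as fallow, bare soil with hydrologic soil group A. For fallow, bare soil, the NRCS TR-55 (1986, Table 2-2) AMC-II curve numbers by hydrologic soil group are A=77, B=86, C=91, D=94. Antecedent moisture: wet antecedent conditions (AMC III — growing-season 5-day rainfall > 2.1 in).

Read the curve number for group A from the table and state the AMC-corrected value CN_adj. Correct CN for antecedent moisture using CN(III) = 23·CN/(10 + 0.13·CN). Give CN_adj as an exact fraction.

NRCS table: fallow, bare soil, soil group A → CN(II) = 77
Wet (AMC III): CN(III) = 23·77/(10 + 0.13·77) = 1771/(2001/100) = 7700/87 ≈ 88.506

CN_adj = 7700/87 ≈ 88.506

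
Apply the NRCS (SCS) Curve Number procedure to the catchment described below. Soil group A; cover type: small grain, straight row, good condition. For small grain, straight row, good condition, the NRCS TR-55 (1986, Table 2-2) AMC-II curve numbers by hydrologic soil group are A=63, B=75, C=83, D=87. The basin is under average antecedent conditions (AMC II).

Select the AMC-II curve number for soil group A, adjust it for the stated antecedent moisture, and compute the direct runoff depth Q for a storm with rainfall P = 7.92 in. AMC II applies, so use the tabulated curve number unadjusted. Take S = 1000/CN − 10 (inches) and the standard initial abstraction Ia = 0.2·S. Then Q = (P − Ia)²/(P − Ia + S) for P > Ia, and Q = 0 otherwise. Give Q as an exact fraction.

NRCS table: small grain, straight row, good condition, soil group A → CN(II) = 63
CN(II) = 63; AMC II needs no correction.
Retention S: 1000/CN − 10 with CN=63.000 → S = 370/63 ≈ 5.873 in
Initial abstraction Ia = S/5 = (370/63)/5 = 74/63 ≈ 1.175 in
P − Ia = 7.920 − 1.175 = 10624/1575 ≈ 6.745 in (> 0, runoff occurs)
Q: (10624/1575)² ÷ (19874/1575) = 56434688/15650775 in (≈ 3.606 in)

Q = 56434688/15650775 in ≈ 3.606 in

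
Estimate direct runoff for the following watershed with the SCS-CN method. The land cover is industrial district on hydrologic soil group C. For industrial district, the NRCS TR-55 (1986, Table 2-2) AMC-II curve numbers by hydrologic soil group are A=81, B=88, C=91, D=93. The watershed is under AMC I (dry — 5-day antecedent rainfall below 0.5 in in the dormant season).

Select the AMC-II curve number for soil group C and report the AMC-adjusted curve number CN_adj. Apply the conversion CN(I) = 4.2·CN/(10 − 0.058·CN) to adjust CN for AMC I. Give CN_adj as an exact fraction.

NRCS table: industrial district, soil group C → CN(II) = 91
CN(I) from CN(II)=91: (4.2·91)/(10 − 0.058·91) = 63700/787 ≈ 80.940

CN_adj = 63700/787 ≈ 80.940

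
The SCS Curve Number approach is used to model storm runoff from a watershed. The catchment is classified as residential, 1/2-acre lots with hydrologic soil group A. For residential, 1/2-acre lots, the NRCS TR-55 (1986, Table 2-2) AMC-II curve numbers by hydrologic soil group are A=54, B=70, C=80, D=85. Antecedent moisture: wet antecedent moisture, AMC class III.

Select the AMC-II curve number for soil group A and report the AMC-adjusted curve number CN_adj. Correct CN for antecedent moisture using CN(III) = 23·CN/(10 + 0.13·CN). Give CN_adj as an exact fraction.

CN_adj = 2700/37 ≈ 72.973

NRCS table: residential, 1/2-acre lots, soil group A → CN(II) = 54
Adjust CN=54 to AMC III: 23·54/(10 + 0.13·54) → 1242 ÷ (851/50) = 2700/37 ≈ 72.973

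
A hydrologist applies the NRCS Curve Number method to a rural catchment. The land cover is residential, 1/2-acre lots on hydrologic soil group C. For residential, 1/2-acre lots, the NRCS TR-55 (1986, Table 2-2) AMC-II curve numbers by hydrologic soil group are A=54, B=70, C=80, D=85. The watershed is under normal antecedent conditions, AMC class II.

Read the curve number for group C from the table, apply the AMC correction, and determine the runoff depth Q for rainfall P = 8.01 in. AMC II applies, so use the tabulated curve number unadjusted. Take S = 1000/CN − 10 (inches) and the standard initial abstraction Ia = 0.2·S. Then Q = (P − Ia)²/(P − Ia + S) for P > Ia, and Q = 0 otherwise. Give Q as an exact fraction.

Q = 564001/100100 in ≈ 5.634 in

NRCS table: residential, 1/2-acre lots, soil group C → CN(II) = 80
AMC II — tabulated CN = 80 applies directly.
Max retention: S = 1000/80 − 10 = 5/2 in (≈ 2.500 in)
Ia = 0.2S: 0.2·2.500 = 0.500 in (exactly 1/2)
Since P=8.010 > Ia=0.500: effective rainfall P−Ia = 751/100 in
Runoff Q = (P−Ia)²/(P−Ia+S) = (7.510)²/(7.510+2.500) = 564001/100100 ≈ 5.634 in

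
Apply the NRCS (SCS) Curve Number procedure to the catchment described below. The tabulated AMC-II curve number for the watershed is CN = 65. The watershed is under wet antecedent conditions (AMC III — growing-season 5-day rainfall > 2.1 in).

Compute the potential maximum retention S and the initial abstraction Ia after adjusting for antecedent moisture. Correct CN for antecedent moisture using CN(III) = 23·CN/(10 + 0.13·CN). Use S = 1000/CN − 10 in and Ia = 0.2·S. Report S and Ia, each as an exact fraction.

Adjust CN=65 to AMC III: 23·65/(10 + 0.13·65) → 1495 ÷ (369/20) = 29900/369 ≈ 81.030
Retention S: 1000/CN − 10 with CN=81.030 → S = 700/299 ≈ 2.341 in
Ia = 0.2S: 0.2·2.341 = 0.468 in (exactly 140/299)

S = 700/299 in ≈ 2.341 in; Ia = 140/299 in ≈ 0.468 in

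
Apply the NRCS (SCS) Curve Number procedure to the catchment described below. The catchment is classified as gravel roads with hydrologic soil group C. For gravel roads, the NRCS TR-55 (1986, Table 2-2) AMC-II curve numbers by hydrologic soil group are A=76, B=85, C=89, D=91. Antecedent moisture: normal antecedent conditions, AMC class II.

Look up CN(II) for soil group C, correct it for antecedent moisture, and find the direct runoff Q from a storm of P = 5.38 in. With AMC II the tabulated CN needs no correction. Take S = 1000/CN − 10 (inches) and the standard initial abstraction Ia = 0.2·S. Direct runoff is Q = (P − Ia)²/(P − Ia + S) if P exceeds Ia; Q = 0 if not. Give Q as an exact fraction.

Q = 521711281/126117450 in ≈ 4.137 in

NRCS table: gravel roads, soil group C → CN(II) = 89
AMC II — tabulated CN = 89 applies directly.
Retention S: 1000/CN − 10 with CN=89.000 → S = 110/89 ≈ 1.236 in
Ia = 0.2·(110/89) = 22/89 in ≈ 0.247 in
P − Ia = 5.380 − 0.247 = 22841/4450 ≈ 5.133 in (> 0, runoff occurs)
Runoff Q = (P−Ia)²/(P−Ia+S) = (5.133)²/(5.133+1.236) = 521711281/126117450 ≈ 4.137 in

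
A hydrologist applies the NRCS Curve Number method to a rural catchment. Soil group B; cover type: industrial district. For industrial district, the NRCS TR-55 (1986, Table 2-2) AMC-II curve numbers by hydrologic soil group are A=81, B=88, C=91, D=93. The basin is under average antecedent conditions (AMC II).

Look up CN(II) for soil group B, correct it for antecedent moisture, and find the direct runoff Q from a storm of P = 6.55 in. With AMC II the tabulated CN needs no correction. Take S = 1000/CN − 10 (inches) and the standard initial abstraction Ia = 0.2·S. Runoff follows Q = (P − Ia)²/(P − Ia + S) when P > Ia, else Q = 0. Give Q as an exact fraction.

NRCS table: industrial district, soil group B → CN(II) = 88
AMC II — tabulated CN = 88 applies directly.
Max retention: S = 1000/88 − 10 = 15/11 in (≈ 1.364 in)
Initial abstraction Ia = S/5 = (15/11)/5 = 3/11 ≈ 0.273 in
P − Ia = 6.550 − 0.273 = 1381/220 ≈ 6.277 in (> 0, runoff occurs)
Q: (1381/220)² ÷ (1681/220) = 1907161/369820 in (≈ 5.157 in)

Q = 1907161/369820 in ≈ 5.157 in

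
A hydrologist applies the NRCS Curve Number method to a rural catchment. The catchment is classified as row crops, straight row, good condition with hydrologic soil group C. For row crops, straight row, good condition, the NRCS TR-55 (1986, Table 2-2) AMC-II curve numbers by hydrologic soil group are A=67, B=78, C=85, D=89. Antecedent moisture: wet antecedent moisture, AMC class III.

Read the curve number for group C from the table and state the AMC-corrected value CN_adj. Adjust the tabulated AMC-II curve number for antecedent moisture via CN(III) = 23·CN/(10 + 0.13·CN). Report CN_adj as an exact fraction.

CN_adj = 39100/421 ≈ 92.874

NRCS table: row crops, straight row, good condition, soil group C → CN(II) = 85
CN(III) from CN(II)=85: (23·85)/(10 + 0.13·85) = 39100/421 ≈ 92.874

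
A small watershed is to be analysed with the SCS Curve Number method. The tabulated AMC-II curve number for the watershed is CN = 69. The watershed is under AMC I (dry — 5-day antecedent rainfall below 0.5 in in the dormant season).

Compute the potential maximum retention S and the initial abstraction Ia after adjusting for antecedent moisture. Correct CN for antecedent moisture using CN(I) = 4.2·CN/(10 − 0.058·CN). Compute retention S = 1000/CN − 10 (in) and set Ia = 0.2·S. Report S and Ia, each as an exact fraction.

Dry (AMC I): CN(I) = 4.2·69/(10 − 0.058·69) = (1449/5)/(2999/500) = 144900/2999 ≈ 48.316
Max retention: S = 1000/(144900/2999) − 10 = 15500/1449 in (≈ 10.697 in)
Initial abstraction Ia = S/5 = (15500/1449)/5 = 3100/1449 ≈ 2.139 in

S = 15500/1449 in ≈ 10.697 in; Ia = 3100/1449 in ≈ 2.139 in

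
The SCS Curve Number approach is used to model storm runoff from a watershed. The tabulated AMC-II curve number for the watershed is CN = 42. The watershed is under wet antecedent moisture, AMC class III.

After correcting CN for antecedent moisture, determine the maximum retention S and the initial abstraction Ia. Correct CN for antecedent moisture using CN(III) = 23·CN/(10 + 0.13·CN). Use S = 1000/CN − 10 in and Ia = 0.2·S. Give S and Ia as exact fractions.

S = 2900/483 in ≈ 6.004 in; Ia = 580/483 in ≈ 1.201 in

CN(III) from CN(II)=42: (23·42)/(10 + 0.13·42) = 48300/773 ≈ 62.484
Max retention: S = 1000/(48300/773) − 10 = 2900/483 in (≈ 6.004 in)
Ia = 0.2·(2900/483) = 580/483 in ≈ 1.201 in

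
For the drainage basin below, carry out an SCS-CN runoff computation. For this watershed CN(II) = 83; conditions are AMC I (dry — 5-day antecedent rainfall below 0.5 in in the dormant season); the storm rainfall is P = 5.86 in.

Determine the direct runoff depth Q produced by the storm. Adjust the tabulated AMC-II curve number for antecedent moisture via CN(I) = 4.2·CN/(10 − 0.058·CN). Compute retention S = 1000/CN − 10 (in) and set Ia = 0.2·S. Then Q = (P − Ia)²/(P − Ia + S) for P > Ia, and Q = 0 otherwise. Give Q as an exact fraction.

Q = 181219638601/74138417850 in ≈ 2.444 in

CN(I) from CN(II)=83: (4.2·83)/(10 − 0.058·83) = 174300/2593 ≈ 67.219
Max retention: S = 1000/(174300/2593) − 10 = 8500/1743 in (≈ 4.877 in)
Ia = 0.2S: 0.2·4.877 = 0.975 in (exactly 1700/1743)
Excess rainfall: 5.860 − 0.975 = 4.885 in; P > Ia so Q > 0
Q = (425699/87150)²/((425699/87150) + 8500/1743) = (181219638601/7595122500)/(850699/87150) = 181219638601/74138417850 in ≈ 2.444 in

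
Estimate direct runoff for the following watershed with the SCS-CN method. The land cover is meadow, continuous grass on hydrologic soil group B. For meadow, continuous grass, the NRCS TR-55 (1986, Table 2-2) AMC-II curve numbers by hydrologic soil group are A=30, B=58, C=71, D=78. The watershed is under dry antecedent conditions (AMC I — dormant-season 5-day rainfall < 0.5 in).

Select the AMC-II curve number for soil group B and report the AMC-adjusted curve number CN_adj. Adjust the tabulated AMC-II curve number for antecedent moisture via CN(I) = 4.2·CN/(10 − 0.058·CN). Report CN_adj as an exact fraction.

NRCS table: meadow, continuous grass, soil group B → CN(II) = 58
Adjust CN=58 to AMC I: 4.2·58/(10 − 0.058·58) → (1218/5) ÷ (1659/250) = 2900/79 ≈ 36.709

CN_adj = 2900/79 ≈ 36.709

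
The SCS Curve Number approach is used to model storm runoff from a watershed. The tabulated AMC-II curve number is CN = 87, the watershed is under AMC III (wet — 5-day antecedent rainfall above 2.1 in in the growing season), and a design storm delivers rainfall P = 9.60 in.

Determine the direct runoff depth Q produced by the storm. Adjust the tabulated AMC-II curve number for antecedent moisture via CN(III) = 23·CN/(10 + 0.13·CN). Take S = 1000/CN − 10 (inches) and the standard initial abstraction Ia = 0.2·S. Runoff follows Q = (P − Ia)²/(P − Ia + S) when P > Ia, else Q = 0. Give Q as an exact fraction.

Q = 561073969/63311640 in ≈ 8.862 in

Wet (AMC III): CN(III) = 23·87/(10 + 0.13·87) = 2001/(2131/100) = 200100/2131 ≈ 93.900
Max retention: S = 1000/(200100/2131) − 10 = 1300/2001 in (≈ 0.650 in)
Initial abstraction Ia = S/5 = (1300/2001)/5 = 260/2001 ≈ 0.130 in
P − Ia = 9.600 − 0.130 = 94748/10005 ≈ 9.470 in (> 0, runoff occurs)
Q: (94748/10005)² ÷ (101248/10005) = 561073969/63311640 in (≈ 8.862 in)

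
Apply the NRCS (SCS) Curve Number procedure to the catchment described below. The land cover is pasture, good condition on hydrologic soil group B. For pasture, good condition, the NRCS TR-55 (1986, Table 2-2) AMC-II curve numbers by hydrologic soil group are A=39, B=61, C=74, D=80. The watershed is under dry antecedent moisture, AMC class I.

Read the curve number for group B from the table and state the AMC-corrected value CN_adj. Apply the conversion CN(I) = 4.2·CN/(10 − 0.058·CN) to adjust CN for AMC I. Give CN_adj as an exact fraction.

CN_adj = 42700/1077 ≈ 39.647

NRCS table: pasture, good condition, soil group B → CN(II) = 61
Dry (AMC I): CN(I) = 4.2·61/(10 − 0.058·61) = (1281/5)/(3231/500) = 42700/1077 ≈ 39.647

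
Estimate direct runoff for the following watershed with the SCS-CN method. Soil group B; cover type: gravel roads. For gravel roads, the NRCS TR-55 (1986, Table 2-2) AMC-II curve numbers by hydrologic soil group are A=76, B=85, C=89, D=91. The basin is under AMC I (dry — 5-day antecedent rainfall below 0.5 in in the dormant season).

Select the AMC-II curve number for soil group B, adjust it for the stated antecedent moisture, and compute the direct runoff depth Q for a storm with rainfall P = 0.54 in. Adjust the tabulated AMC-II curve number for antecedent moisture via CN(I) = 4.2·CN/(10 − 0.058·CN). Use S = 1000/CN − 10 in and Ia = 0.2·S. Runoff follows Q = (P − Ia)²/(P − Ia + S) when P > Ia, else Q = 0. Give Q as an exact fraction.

Q = 0 in ≈ 0.000 in

NRCS table: gravel roads, soil group B → CN(II) = 85
Adjust CN=85 to AMC I: 4.2·85/(10 − 0.058·85) → 357 ÷ (507/100) = 11900/169 ≈ 70.414
Max retention: S = 1000/(11900/169) − 10 = 500/119 in (≈ 4.202 in)
Initial abstraction Ia = S/5 = (500/119)/5 = 100/119 ≈ 0.840 in
P = 0.540 ≤ Ia = 0.840 in: entire storm abstracted, Q = 0.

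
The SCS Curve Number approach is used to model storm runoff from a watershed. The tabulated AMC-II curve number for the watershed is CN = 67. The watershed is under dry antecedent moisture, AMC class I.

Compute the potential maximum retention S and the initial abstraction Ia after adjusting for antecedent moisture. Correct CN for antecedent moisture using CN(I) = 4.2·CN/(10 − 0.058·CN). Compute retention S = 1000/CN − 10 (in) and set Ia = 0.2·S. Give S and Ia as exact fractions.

S = 5500/469 in ≈ 11.727 in; Ia = 1100/469 in ≈ 2.345 in

Dry (AMC I): CN(I) = 4.2·67/(10 − 0.058·67) = (1407/5)/(3057/500) = 46900/1019 ≈ 46.026
Max retention: S = 1000/(46900/1019) − 10 = 5500/469 in (≈ 11.727 in)
Ia = 0.2S: 0.2·11.727 = 2.345 in (exactly 1100/469)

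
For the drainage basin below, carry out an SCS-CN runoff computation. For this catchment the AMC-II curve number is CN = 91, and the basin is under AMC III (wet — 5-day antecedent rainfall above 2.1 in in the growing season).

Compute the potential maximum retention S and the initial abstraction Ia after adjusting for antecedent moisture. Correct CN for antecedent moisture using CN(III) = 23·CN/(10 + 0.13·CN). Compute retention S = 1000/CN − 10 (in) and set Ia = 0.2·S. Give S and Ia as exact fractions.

Wet (AMC III): CN(III) = 23·91/(10 + 0.13·91) = 2093/(2183/100) = 209300/2183 ≈ 95.877
Retention S: 1000/CN − 10 with CN=95.877 → S = 900/2093 ≈ 0.430 in
Initial abstraction Ia = S/5 = (900/2093)/5 = 180/2093 ≈ 0.086 in

S = 900/2093 in ≈ 0.430 in; Ia = 180/2093 in ≈ 0.086 in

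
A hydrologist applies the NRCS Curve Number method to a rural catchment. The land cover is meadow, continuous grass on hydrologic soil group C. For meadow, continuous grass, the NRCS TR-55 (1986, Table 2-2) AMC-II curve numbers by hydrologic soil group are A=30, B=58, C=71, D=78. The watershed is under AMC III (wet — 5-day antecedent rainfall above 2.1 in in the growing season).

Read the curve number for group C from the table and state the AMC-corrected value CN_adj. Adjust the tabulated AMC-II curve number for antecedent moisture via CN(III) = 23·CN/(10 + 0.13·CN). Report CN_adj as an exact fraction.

NRCS table: meadow, continuous grass, soil group C → CN(II) = 71
Adjust CN=71 to AMC III: 23·71/(10 + 0.13·71) → 1633 ÷ (1923/100) = 163300/1923 ≈ 84.919

CN_adj = 163300/1923 ≈ 84.919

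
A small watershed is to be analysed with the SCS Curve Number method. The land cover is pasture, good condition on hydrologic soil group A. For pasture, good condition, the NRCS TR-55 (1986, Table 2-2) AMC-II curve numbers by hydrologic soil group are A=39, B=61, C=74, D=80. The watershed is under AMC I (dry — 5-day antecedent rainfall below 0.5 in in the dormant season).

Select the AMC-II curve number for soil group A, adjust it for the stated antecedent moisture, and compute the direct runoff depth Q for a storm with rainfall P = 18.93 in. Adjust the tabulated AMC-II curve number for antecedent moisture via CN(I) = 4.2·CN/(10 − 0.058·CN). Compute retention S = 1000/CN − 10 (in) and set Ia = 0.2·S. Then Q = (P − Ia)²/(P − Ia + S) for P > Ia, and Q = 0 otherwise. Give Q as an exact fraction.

Q = 884290094689/326811057300 in ≈ 2.706 in

NRCS table: pasture, good condition, soil group A → CN(II) = 39
CN(I) from CN(II)=39: (4.2·39)/(10 − 0.058·39) = 81900/3869 ≈ 21.168
Max retention: S = 1000/(81900/3869) − 10 = 30500/819 in (≈ 37.241 in)
Initial abstraction Ia = S/5 = (30500/819)/5 = 6100/819 ≈ 7.448 in
Excess rainfall: 18.930 − 7.448 = 11.482 in; P > Ia so Q > 0
Q: (940367/81900)² ÷ (3990367/81900) = 884290094689/326811057300 in (≈ 2.706 in)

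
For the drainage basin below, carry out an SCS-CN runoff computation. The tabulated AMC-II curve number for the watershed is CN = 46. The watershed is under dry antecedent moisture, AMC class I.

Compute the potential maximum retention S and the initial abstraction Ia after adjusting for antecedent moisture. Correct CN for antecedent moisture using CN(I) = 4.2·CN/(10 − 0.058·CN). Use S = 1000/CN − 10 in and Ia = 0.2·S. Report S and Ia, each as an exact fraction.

S = 4500/161 in ≈ 27.950 in; Ia = 900/161 in ≈ 5.590 in

Adjust CN=46 to AMC I: 4.2·46/(10 − 0.058·46) → (966/5) ÷ (1833/250) = 16100/611 ≈ 26.350
Retention S: 1000/CN − 10 with CN=26.350 → S = 4500/161 ≈ 27.950 in
Ia = 0.2·(4500/161) = 900/161 in ≈ 5.590 in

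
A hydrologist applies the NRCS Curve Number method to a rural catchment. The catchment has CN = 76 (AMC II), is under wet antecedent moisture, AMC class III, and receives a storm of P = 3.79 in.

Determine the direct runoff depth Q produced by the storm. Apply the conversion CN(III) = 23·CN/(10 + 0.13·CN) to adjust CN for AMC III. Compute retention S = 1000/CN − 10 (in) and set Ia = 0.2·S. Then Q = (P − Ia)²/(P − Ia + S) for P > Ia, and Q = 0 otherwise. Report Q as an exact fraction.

Adjust CN=76 to AMC III: 23·76/(10 + 0.13·76) → 1748 ÷ (497/25) = 43700/497 ≈ 87.928
Max retention: S = 1000/(43700/497) − 10 = 600/437 in (≈ 1.373 in)
Ia = 0.2·(600/437) = 120/437 in ≈ 0.275 in
Since P=3.790 > Ia=0.275: effective rainfall P−Ia = 153623/43700 in
Q = (153623/43700)²/((153623/43700) + 600/437) = (23600026129/1909690000)/(213623/43700) = 23600026129/9335325100 in ≈ 2.528 in

Q = 23600026129/9335325100 in ≈ 2.528 in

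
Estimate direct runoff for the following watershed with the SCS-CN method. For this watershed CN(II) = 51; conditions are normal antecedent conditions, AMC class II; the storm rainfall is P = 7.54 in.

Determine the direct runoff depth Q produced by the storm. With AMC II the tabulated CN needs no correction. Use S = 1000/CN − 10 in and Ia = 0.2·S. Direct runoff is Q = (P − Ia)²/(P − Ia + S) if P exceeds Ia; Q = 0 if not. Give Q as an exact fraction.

Q = 205262929/99008850 in ≈ 2.073 in

CN(II) = 51; AMC II needs no correction.
Retention S: 1000/CN − 10 with CN=51.000 → S = 490/51 ≈ 9.608 in
Ia = 0.2S: 0.2·9.608 = 1.922 in (exactly 98/51)
P − Ia = 7.540 − 1.922 = 14327/2550 ≈ 5.618 in (> 0, runoff occurs)
Q = (14327/2550)²/((14327/2550) + 490/51) = (205262929/6502500)/(38827/2550) = 205262929/99008850 in ≈ 2.073 in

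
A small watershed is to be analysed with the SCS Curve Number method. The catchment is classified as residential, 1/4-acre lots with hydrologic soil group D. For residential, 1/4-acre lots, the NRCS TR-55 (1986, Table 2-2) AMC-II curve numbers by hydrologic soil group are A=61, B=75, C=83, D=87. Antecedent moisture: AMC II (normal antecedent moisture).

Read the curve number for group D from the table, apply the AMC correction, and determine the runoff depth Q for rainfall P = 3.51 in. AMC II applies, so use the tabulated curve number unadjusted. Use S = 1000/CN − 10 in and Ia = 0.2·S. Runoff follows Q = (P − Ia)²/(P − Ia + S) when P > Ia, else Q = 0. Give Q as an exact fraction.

NRCS table: residential, 1/4-acre lots, soil group D → CN(II) = 87
CN(II) = 87; AMC II needs no correction.
S = 1000/87 − 10 = 130/87 in ≈ 1.494 in
Ia = 0.2S: 0.2·1.494 = 0.299 in (exactly 26/87)
P − Ia = 3.510 − 0.299 = 27937/8700 ≈ 3.211 in (> 0, runoff occurs)
Q: (27937/8700)² ÷ (40937/8700) = 60036613/27396300 in (≈ 2.191 in)

Q = 60036613/27396300 in ≈ 2.191 in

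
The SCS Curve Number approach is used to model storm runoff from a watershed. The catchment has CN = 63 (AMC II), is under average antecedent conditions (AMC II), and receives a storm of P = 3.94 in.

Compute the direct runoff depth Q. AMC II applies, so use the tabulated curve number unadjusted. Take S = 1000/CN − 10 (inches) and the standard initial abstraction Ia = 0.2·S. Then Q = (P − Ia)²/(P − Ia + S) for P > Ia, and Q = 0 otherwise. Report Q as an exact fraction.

AMC II — tabulated CN = 63 applies directly.
S = 1000/63 − 10 = 370/63 in ≈ 5.873 in
Initial abstraction Ia = S/5 = (370/63)/5 = 74/63 ≈ 1.175 in
Since P=3.940 > Ia=1.175: effective rainfall P−Ia = 8711/3150 in
Runoff Q = (P−Ia)²/(P−Ia+S) = (2.765)²/(2.765+5.873) = 75881521/85714650 ≈ 0.885 in

Q = 75881521/85714650 in ≈ 0.885 in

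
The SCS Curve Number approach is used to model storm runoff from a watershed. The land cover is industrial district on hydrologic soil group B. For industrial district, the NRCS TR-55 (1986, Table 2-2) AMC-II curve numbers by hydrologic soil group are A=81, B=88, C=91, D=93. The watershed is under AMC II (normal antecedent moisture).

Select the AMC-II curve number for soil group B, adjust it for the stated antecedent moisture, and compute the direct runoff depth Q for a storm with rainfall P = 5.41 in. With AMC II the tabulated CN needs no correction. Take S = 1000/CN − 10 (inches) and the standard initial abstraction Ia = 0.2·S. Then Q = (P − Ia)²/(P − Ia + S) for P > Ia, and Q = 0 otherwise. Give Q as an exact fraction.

NRCS table: industrial district, soil group B → CN(II) = 88
Average conditions: CN = 88 (no AMC adjustment).
Max retention: S = 1000/88 − 10 = 15/11 in (≈ 1.364 in)
Initial abstraction Ia = S/5 = (15/11)/5 = 3/11 ≈ 0.273 in
Since P=5.410 > Ia=0.273: effective rainfall P−Ia = 5651/1100 in
Q = (5651/1100)²/((5651/1100) + 15/11) = (31933801/1210000)/(7151/1100) = 31933801/7866100 in ≈ 4.060 in

Q = 31933801/7866100 in ≈ 4.060 in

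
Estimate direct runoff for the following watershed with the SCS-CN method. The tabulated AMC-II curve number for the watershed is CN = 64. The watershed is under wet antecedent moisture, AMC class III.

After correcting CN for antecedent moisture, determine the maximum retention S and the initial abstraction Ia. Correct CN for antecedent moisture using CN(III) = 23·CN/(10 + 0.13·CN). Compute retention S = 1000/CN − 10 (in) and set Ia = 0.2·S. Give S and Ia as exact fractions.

Adjust CN=64 to AMC III: 23·64/(10 + 0.13·64) → 1472 ÷ (458/25) = 18400/229 ≈ 80.349
Retention S: 1000/CN − 10 with CN=80.349 → S = 225/92 ≈ 2.446 in
Initial abstraction Ia = S/5 = (225/92)/5 = 45/92 ≈ 0.489 in

S = 225/92 in ≈ 2.446 in; Ia = 45/92 in ≈ 0.489 in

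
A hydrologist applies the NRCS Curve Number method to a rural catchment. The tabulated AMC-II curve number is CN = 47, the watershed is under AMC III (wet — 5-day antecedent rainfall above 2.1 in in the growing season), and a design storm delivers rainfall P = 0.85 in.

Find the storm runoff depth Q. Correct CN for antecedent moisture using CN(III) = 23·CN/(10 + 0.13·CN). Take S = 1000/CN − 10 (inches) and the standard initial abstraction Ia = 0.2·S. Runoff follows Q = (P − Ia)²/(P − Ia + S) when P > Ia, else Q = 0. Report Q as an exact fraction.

CN(III) from CN(II)=47: (23·47)/(10 + 0.13·47) = 108100/1611 ≈ 67.101
S = 1000/(108100/1611) − 10 = 5300/1081 in ≈ 4.903 in
Initial abstraction Ia = S/5 = (5300/1081)/5 = 1060/1081 ≈ 0.981 in
P = 0.850 ≤ Ia = 0.981 in: entire storm abstracted, Q = 0.

Q = 0 in ≈ 0.000 in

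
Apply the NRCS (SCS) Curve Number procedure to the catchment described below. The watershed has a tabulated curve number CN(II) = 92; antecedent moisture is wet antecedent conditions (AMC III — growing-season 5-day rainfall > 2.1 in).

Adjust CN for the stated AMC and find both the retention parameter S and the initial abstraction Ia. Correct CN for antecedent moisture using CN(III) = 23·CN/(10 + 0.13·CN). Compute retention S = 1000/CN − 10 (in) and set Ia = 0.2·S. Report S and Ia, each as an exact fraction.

S = 200/529 in ≈ 0.378 in; Ia = 40/529 in ≈ 0.076 in

Wet (AMC III): CN(III) = 23·92/(10 + 0.13·92) = 2116/(549/25) = 52900/549 ≈ 96.357
S = 1000/(52900/549) − 10 = 200/529 in ≈ 0.378 in
Ia = 0.2·(200/529) = 40/529 in ≈ 0.076 in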